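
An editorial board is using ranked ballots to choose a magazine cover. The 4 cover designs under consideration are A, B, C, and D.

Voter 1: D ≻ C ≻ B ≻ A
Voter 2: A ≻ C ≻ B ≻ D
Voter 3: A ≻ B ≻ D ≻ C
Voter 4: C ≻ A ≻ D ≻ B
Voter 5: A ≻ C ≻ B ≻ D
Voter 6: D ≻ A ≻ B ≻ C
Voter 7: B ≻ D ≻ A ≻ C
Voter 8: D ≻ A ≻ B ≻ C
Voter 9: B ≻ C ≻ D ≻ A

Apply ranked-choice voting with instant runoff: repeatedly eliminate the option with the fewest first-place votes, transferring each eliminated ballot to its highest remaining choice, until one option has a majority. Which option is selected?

Round 1: A 3, D 3, B 2, C 1. C has the fewest and is eliminated.
Round 2: A 4, D 3, B 2. B has the fewest and is eliminated.
Round 3: D 5, A 4. D has a majority.

D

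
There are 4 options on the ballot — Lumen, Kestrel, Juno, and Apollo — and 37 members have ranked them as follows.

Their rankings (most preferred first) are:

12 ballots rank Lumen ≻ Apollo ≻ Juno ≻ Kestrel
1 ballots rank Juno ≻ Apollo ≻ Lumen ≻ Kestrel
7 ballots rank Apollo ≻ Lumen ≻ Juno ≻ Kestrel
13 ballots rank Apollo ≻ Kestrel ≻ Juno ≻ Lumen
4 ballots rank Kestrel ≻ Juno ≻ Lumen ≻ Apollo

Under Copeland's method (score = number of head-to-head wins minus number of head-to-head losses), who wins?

Apollo

Pairwise results:
  Lumen vs Kestrel: Lumen wins 20–17.
  Lumen vs Juno: Lumen wins 19–18.
  Lumen vs Apollo: Apollo wins 21–16.
  Kestrel vs Juno: Juno wins 20–17.
  Kestrel vs Apollo: Apollo wins 33–4.
  Juno vs Apollo: Apollo wins 32–5.
Copeland scores (wins − losses):
  Lumen: 2 − 1 = 1
  Kestrel: 0 − 3 = -3
  Juno: 1 − 2 = -1
  Apollo: 3 − 0 = 3
Apollo has the best Copeland score.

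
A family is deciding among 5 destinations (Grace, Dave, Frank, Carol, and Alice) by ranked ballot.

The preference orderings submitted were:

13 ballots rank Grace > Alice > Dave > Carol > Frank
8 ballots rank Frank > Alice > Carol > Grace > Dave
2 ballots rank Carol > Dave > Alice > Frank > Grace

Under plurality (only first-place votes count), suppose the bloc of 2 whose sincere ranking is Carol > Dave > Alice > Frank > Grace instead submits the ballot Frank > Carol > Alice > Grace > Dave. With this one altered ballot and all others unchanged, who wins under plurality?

Grace

First-place totals with the altered ballot: Grace 13, Dave 0, Frank 10, Carol 0, Alice 0.
The winner is unchanged: still Grace.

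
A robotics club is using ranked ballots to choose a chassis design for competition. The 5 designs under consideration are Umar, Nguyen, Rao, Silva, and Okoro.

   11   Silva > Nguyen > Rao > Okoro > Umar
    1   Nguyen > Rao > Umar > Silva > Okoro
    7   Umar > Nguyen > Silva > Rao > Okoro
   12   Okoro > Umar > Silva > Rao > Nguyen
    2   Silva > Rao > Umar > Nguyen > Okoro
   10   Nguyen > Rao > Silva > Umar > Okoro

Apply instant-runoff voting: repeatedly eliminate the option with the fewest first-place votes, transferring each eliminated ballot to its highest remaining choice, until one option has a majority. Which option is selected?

Silva

Round 1: Silva 13, Okoro 12, Nguyen 11, Umar 7, Rao 0. Rao has the fewest and is eliminated.
Round 2: Silva 13, Okoro 12, Nguyen 11, Umar 7. Umar has the fewest and is eliminated.
Round 3: Nguyen 18, Silva 13, Okoro 12. Okoro has the fewest and is eliminated.
Round 4: Silva 25, Nguyen 18. Silva has a majority.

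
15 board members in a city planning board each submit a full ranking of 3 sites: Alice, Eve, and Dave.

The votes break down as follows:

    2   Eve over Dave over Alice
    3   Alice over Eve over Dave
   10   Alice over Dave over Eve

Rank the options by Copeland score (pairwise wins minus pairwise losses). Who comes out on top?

Alice

Pairwise results:
  Alice vs Eve: Alice wins 13–2.
  Alice vs Dave: Alice wins 13–2.
  Eve vs Dave: Dave wins 10–5.
Copeland scores (wins − losses):
  Alice: 2 − 0 = 2
  Eve: 0 − 2 = -2
  Dave: 1 − 1 = 0
Alice has the best Copeland score.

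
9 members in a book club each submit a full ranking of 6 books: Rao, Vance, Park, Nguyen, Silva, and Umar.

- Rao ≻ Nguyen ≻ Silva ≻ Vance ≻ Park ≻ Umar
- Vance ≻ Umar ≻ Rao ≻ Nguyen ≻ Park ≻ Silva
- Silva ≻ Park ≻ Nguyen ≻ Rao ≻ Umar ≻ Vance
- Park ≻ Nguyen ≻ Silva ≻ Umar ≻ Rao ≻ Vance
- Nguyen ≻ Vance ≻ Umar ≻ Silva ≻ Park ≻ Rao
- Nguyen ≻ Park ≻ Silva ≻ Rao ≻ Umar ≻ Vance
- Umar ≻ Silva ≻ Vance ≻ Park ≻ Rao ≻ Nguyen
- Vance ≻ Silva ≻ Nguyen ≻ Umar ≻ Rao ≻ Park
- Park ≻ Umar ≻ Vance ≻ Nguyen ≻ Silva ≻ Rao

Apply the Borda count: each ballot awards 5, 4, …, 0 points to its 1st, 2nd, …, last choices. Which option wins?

Nguyen

Borda scores:
  Rao: 5 + 3 + 2 + 1 + 0 + 2 + 1 + 1 + 0 = 15
  Vance: 2 + 5 + 0 + 0 + 4 + 0 + 3 + 5 + 3 = 22
  Park: 1 + 1 + 4 + 5 + 1 + 4 + 2 + 0 + 5 = 23
  Nguyen: 4 + 2 + 3 + 4 + 5 + 5 + 0 + 3 + 2 = 28
  Silva: 3 + 0 + 5 + 3 + 2 + 3 + 4 + 4 + 1 = 25
  Umar: 0 + 4 + 1 + 2 + 3 + 1 + 5 + 2 + 4 = 22
Nguyen has the highest total.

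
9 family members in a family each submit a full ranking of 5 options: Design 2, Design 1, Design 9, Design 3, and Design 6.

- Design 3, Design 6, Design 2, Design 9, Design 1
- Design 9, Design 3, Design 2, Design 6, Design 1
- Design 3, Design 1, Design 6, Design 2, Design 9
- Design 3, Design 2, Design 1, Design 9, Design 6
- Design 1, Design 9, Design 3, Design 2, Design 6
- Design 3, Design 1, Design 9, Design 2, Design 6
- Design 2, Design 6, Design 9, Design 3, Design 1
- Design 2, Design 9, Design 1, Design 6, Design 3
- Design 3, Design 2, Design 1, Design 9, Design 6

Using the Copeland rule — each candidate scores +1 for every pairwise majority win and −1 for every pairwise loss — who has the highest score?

Design 3

Pairwise results:
  Design 2 vs Design 1: Design 2 wins 6–3.
  Design 2 vs Design 9: Design 2 wins 6–3.
  Design 2 vs Design 3: Design 3 wins 7–2.
  Design 2 vs Design 6: Design 2 wins 7–2.
  Design 1 vs Design 9: Design 1 wins 5–4.
  Design 1 vs Design 3: Design 3 wins 7–2.
  Design 1 vs Design 6: Design 1 wins 6–3.
  Design 9 vs Design 3: Design 3 wins 5–4.
  Design 9 vs Design 6: Design 9 wins 6–3.
  Design 3 vs Design 6: Design 3 wins 7–2.
Copeland scores (wins − losses):
  Design 2: 3 − 1 = 2
  Design 1: 2 − 2 = 0
  Design 9: 1 − 3 = -2
  Design 3: 4 − 0 = 4
  Design 6: 0 − 4 = -4
Design 3 has the best Copeland score.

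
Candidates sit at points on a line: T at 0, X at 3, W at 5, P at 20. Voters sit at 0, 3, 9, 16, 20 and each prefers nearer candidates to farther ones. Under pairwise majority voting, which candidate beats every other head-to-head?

W

With single-peaked preferences on a line, the Condorcet winner is the candidate closest to the median voter.
The median voter (position 9) is closest to W at 5.
Check: W vs P — voters closer to W: 3 of 5.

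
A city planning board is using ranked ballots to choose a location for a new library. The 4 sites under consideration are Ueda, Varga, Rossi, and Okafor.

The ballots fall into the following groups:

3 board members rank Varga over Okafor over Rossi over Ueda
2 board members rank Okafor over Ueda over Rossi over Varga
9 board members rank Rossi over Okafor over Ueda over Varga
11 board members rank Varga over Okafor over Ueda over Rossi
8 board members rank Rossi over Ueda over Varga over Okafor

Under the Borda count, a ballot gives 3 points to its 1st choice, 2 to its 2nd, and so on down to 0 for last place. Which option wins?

Rossi

Borda scores:
  Ueda: 3·0 + 2·2 + 9·1 + 11·1 + 8·2 = 40
  Varga: 3·3 + 2·0 + 9·0 + 11·3 + 8·1 = 50
  Rossi: 3·1 + 2·1 + 9·3 + 11·0 + 8·3 = 56
  Okafor: 3·2 + 2·3 + 9·2 + 11·2 + 8·0 = 52
Rossi has the highest total.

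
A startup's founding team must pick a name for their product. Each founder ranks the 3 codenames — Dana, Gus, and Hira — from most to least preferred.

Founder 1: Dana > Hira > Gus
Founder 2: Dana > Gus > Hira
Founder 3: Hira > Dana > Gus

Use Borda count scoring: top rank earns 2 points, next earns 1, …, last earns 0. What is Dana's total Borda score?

Borda scores:
  Dana: 2 + 2 + 1 = 5
  Gus: 0 + 1 + 0 = 1
  Hira: 1 + 0 + 2 = 3

5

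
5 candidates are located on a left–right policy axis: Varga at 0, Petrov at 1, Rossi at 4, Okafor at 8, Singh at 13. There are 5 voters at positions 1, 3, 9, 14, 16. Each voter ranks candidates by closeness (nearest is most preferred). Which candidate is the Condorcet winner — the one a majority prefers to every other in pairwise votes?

Okafor

With single-peaked preferences on a line, the Condorcet winner is the candidate closest to the median voter.
The median voter (position 9) is closest to Okafor at 8.
Check: Okafor vs Rossi — voters closer to Okafor: 3 of 5.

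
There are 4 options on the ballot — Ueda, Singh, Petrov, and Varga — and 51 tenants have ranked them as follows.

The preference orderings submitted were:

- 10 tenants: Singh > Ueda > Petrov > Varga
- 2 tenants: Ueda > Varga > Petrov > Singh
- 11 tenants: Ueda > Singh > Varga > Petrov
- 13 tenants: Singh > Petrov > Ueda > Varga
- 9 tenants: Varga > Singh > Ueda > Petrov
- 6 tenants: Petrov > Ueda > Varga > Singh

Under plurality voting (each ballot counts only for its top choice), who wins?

First-place vote totals:
  Ueda: 13
  Singh: 23
  Petrov: 6
  Varga: 9
Singh has the most first-place votes.

Singh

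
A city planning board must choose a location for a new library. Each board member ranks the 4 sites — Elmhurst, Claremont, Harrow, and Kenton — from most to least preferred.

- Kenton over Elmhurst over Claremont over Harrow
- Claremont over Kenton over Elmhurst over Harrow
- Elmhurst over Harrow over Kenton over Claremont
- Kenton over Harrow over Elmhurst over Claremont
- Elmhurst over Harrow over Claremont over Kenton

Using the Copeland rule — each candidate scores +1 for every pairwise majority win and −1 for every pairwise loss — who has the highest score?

Kenton

Pairwise results:
  Elmhurst vs Claremont: Elmhurst wins 4–1.
  Elmhurst vs Harrow: Elmhurst wins 4–1.
  Elmhurst vs Kenton: Kenton wins 3–2.
  Claremont vs Harrow: Harrow wins 3–2.
  Claremont vs Kenton: Kenton wins 3–2.
  Harrow vs Kenton: Kenton wins 3–2.
Copeland scores (wins − losses):
  Elmhurst: 2 − 1 = 1
  Claremont: 0 − 3 = -3
  Harrow: 1 − 2 = -1
  Kenton: 3 − 0 = 3
Kenton has the best Copeland score.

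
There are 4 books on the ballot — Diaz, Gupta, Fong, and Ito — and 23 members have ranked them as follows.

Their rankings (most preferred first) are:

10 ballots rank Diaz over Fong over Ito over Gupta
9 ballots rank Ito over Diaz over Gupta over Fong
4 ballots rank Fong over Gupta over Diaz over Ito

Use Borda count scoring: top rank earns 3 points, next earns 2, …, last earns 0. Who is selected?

Diaz

Borda scores:
  Diaz: 10·3 + 9·2 + 4·1 = 52
  Gupta: 10·0 + 9·1 + 4·2 = 17
  Fong: 10·2 + 9·0 + 4·3 = 32
  Ito: 10·1 + 9·3 + 4·0 = 37
Diaz has the highest total.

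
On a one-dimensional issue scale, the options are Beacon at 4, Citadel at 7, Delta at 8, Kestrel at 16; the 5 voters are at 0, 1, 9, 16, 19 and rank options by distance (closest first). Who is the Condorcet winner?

With single-peaked preferences on a line, the Condorcet winner is the candidate closest to the median voter.
The median voter (position 9) is closest to Delta at 8.
Check: Delta vs Citadel — voters closer to Delta: 3 of 5.

Delta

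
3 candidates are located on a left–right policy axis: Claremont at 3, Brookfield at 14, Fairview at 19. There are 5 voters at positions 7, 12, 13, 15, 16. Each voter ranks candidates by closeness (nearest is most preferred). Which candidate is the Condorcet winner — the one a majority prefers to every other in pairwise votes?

With single-peaked preferences on a line, the Condorcet winner is the candidate closest to the median voter.
The median voter (position 13) is closest to Brookfield at 14.
Check: Brookfield vs Claremont — voters closer to Brookfield: 4 of 5.

Brookfield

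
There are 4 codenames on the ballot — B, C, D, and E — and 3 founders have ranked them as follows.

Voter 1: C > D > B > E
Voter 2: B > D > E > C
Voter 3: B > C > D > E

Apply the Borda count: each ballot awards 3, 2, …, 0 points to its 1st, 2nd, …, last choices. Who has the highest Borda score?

B

Borda scores:
  B: 1 + 3 + 3 = 7
  C: 3 + 0 + 2 = 5
  D: 2 + 2 + 1 = 5
  E: 0 + 1 + 0 = 1
B has the highest total.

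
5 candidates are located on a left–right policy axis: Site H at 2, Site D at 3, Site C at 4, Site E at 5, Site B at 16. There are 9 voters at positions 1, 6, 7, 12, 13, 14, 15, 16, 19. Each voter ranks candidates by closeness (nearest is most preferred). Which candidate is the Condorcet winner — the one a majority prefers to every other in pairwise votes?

With single-peaked preferences on a line, the Condorcet winner is the candidate closest to the median voter.
The median voter (position 13) is closest to Site B at 16.
Check: Site B vs Site E — voters closer to Site B: 6 of 9.

Site B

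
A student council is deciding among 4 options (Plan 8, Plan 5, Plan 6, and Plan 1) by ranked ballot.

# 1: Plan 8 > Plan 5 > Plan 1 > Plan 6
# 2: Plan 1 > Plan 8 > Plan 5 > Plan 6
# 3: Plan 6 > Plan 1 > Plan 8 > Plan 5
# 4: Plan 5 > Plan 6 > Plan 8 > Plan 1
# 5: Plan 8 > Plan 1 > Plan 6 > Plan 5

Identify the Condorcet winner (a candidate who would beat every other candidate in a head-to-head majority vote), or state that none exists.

Head-to-head results (5 voters total):
Plan 8 vs Plan 5: Plan 8 wins 4–1.
Plan 8 vs Plan 6: Plan 8 wins 3–2.
Plan 8 vs Plan 1: Plan 8 wins 3–2.
Plan 5 vs Plan 6: Plan 5 wins 3–2.
Plan 5 vs Plan 1: Plan 1 wins 3–2.
Plan 6 vs Plan 1: Plan 1 wins 3–2.
Plan 8 beats each rival — Plan 5 (4–1), Plan 6 (3–2), Plan 1 (3–2) — so Plan 8 is the Condorcet winner.

Plan 8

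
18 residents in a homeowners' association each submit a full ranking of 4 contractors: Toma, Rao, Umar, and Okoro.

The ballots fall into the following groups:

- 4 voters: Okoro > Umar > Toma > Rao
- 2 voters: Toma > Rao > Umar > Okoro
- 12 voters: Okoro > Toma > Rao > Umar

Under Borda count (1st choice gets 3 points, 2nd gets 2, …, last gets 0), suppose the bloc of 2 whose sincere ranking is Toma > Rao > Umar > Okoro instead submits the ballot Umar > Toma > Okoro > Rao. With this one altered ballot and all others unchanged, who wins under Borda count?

Borda totals with the altered ballot: Toma 32, Rao 12, Umar 14, Okoro 50.
The winner is unchanged: still Okoro.

Okoro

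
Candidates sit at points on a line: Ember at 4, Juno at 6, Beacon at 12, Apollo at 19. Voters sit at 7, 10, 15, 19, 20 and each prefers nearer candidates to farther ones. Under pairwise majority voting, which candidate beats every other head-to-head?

With single-peaked preferences on a line, the Condorcet winner is the candidate closest to the median voter.
The median voter (position 15) is closest to Beacon at 12.
Check: Beacon vs Apollo — voters closer to Beacon: 3 of 5.

Beacon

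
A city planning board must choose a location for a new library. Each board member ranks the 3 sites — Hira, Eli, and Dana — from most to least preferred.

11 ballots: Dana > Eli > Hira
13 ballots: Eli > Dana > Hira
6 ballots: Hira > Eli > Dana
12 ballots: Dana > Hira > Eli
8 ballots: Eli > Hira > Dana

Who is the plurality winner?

First-place vote totals:
  Hira: 6
  Eli: 21
  Dana: 23
Dana has the most first-place votes.

Dana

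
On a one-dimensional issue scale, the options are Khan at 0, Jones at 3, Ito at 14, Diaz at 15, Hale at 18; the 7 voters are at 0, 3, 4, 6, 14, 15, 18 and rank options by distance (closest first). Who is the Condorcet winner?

Jones

With single-peaked preferences on a line, the Condorcet winner is the candidate closest to the median voter.
The median voter (position 6) is closest to Jones at 3.
Check: Jones vs Ito — voters closer to Jones: 4 of 7.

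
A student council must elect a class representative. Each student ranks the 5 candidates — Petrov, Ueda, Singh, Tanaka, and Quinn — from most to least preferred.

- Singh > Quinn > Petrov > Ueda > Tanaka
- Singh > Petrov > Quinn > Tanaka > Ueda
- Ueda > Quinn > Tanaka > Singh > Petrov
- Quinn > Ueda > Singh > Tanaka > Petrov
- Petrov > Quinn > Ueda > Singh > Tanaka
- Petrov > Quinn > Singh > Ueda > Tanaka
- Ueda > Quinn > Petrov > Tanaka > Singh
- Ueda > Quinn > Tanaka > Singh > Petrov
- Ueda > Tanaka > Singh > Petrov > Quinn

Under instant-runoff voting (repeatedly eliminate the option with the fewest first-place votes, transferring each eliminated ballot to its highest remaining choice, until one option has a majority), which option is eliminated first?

Tanaka

Round 1: Ueda 4, Petrov 2, Singh 2, Quinn 1, Tanaka 0. Tanaka has the fewest and is eliminated.
Round 2: Ueda 4, Petrov 2, Singh 2, Quinn 1. Quinn has the fewest and is eliminated.
Round 3: Ueda 5, Petrov 2, Singh 2. Ueda has a majority.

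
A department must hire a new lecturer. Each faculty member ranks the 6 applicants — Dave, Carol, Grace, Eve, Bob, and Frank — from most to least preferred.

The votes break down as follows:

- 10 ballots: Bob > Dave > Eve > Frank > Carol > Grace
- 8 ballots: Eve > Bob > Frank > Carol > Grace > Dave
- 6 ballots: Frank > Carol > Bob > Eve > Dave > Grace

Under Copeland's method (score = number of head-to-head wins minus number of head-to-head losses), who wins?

Bob

Pairwise results:
  Dave vs Carol: Carol wins 14–10.
  Dave vs Grace: Dave wins 16–8.
  Dave vs Eve: Eve wins 14–10.
  Dave vs Bob: Bob wins 24–0.
  Dave vs Frank: Frank wins 14–10.
  Carol vs Grace: Carol wins 24–0.
  Carol vs Eve: Eve wins 18–6.
  Carol vs Bob: Bob wins 18–6.
  Carol vs Frank: Frank wins 24–0.
  Grace vs Eve: Eve wins 24–0.
  Grace vs Bob: Bob wins 24–0.
  Grace vs Frank: Frank wins 24–0.
  Eve vs Bob: Bob wins 16–8.
  Eve vs Frank: Eve wins 18–6.
  Bob vs Frank: Bob wins 18–6.
Copeland scores (wins − losses):
  Dave: 1 − 4 = -3
  Carol: 2 − 3 = -1
  Grace: 0 − 5 = -5
  Eve: 4 − 1 = 3
  Bob: 5 − 0 = 5
  Frank: 3 − 2 = 1
Bob has the best Copeland score.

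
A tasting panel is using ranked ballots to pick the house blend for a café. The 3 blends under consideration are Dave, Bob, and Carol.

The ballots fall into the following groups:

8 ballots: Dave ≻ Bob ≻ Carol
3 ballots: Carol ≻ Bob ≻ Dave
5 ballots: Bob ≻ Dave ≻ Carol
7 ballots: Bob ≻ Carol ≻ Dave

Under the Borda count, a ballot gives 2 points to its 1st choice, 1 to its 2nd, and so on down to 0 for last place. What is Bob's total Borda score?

35

Borda scores:
  Dave: 8·2 + 3·0 + 5·1 + 7·0 = 21
  Bob: 8·1 + 3·1 + 5·2 + 7·2 = 35
  Carol: 8·0 + 3·2 + 5·0 + 7·1 = 13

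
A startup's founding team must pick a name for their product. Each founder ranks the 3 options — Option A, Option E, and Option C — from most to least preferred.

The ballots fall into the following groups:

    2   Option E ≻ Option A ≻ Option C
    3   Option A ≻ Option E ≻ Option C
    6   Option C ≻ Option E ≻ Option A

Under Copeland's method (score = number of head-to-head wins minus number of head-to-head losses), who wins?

Pairwise results:
  Option A vs Option E: Option E wins 8–3.
  Option A vs Option C: Option C wins 6–5.
  Option E vs Option C: Option C wins 6–5.
Copeland scores (wins − losses):
  Option A: 0 − 2 = -2
  Option E: 1 − 1 = 0
  Option C: 2 − 0 = 2
Option C has the best Copeland score.

Option C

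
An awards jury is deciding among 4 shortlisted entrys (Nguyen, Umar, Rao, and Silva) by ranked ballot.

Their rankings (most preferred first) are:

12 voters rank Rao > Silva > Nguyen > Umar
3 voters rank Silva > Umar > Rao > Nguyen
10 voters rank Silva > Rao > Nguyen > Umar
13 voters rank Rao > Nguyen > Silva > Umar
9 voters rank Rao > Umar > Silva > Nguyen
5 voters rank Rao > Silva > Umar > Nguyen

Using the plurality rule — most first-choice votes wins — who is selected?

First-place vote totals:
  Nguyen: 0
  Umar: 0
  Rao: 39
  Silva: 13
Rao has the most first-place votes.

Rao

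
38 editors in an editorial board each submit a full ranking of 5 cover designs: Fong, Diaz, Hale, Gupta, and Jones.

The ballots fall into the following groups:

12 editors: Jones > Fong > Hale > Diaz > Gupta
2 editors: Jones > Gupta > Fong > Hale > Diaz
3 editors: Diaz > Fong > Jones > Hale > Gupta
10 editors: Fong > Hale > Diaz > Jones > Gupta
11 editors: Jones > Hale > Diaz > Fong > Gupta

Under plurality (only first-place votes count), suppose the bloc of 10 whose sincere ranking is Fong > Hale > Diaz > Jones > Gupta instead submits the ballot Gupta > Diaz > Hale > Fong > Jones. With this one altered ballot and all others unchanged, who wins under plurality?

First-place totals with the altered ballot: Fong 0, Diaz 3, Hale 0, Gupta 10, Jones 25.
The winner is unchanged: still Jones.

Jones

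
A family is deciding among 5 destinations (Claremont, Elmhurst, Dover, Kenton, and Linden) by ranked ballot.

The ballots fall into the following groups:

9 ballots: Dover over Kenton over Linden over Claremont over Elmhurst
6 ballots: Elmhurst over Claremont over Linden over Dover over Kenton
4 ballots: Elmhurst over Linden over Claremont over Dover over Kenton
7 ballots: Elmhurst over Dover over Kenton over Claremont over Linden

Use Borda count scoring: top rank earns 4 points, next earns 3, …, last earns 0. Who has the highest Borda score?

Elmhurst

Borda scores:
  Claremont: 9·1 + 6·3 + 4·2 + 7·1 = 42
  Elmhurst: 9·0 + 6·4 + 4·4 + 7·4 = 68
  Dover: 9·4 + 6·1 + 4·1 + 7·3 = 67
  Kenton: 9·3 + 6·0 + 4·0 + 7·2 = 41
  Linden: 9·2 + 6·2 + 4·3 + 7·0 = 42
Elmhurst has the highest total.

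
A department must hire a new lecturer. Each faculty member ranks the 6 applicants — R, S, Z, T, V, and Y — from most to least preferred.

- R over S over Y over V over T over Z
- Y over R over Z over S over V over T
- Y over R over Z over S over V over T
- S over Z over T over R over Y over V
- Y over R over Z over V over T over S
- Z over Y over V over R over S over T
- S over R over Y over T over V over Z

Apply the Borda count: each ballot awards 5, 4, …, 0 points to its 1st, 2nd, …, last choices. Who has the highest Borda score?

Borda scores:
  R: 5 + 4 + 4 + 2 + 4 + 2 + 4 = 25
  S: 4 + 2 + 2 + 5 + 0 + 1 + 5 = 19
  Z: 0 + 3 + 3 + 4 + 3 + 5 + 0 = 18
  T: 1 + 0 + 0 + 3 + 1 + 0 + 2 = 7
  V: 2 + 1 + 1 + 0 + 2 + 3 + 1 = 10
  Y: 3 + 5 + 5 + 1 + 5 + 4 + 3 = 26
Y has the highest total.

Y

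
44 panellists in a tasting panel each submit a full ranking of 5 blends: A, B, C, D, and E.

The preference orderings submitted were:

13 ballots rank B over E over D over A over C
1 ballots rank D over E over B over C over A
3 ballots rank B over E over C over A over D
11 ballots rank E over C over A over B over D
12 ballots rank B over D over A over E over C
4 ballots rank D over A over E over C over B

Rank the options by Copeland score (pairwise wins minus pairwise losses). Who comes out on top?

Pairwise results:
  A vs B: B wins 29–15.
  A vs C: A wins 29–15.
  A vs D: D wins 30–14.
  A vs E: E wins 28–16.
  B vs C: B wins 29–15.
  B vs D: B wins 39–5.
  B vs E: B wins 28–16.
  C vs D: D wins 30–14.
  C vs E: E wins 44–0.
  D vs E: E wins 27–17.
Copeland scores (wins − losses):
  A: 1 − 3 = -2
  B: 4 − 0 = 4
  C: 0 − 4 = -4
  D: 2 − 2 = 0
  E: 3 − 1 = 2
B has the best Copeland score.

B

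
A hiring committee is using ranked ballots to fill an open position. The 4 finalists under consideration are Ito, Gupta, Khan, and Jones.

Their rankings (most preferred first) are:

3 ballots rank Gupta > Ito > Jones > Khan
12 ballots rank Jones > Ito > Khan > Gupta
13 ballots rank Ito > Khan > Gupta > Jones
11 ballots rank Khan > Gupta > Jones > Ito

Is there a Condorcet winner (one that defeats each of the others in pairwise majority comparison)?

Head-to-head results (39 voters total):
Ito vs Gupta: Ito wins 25–14.
Ito vs Khan: Ito wins 28–11.
Ito vs Jones: Jones wins 23–16.
Gupta vs Khan: Khan wins 36–3.
Gupta vs Jones: Gupta wins 27–12.
Khan vs Jones: Khan wins 24–15.
No candidate beats all others: Ito beats Gupta beats Jones beats Ito, a majority cycle.

No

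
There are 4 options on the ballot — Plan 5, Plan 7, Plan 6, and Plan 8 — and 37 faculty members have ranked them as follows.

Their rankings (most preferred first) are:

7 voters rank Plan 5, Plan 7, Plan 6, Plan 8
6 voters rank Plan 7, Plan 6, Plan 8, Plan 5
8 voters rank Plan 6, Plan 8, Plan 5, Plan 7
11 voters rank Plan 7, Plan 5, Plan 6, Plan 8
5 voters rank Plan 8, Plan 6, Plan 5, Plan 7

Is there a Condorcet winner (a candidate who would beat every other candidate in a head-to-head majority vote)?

No

Head-to-head results (37 voters total):
Plan 5 vs Plan 7: Plan 5 wins 20–17.
Plan 5 vs Plan 6: Plan 6 wins 19–18.
Plan 5 vs Plan 8: Plan 8 wins 19–18.
Plan 7 vs Plan 6: Plan 7 wins 24–13.
Plan 7 vs Plan 8: Plan 7 wins 24–13.
Plan 6 vs Plan 8: Plan 6 wins 32–5.
No candidate beats all others: Plan 5 beats Plan 7 beats Plan 6 beats Plan 5, a majority cycle.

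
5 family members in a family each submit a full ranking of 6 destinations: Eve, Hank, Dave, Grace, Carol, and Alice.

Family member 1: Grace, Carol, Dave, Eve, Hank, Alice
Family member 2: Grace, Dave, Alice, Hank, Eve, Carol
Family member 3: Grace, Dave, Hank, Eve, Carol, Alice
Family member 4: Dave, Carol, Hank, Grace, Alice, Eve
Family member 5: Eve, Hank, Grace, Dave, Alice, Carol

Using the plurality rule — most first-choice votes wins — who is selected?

Grace

First-place vote totals:
  Eve: 1
  Hank: 0
  Dave: 1
  Grace: 3
  Carol: 0
  Alice: 0
Grace has the most first-place votes.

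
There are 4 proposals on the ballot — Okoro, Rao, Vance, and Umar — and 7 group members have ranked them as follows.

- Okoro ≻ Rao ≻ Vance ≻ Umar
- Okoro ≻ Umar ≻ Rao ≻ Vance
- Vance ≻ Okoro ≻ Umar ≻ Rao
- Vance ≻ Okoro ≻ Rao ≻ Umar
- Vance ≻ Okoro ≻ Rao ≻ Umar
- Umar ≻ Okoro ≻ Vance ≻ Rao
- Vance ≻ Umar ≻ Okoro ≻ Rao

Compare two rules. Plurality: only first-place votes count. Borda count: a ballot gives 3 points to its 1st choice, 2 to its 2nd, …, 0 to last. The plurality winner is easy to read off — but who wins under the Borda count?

Plurality first-place counts: Okoro 2, Rao 0, Vance 4, Umar 1 → Vance.
Borda totals: Okoro 15, Rao 5, Vance 14, Umar 8 → Okoro.

Okoro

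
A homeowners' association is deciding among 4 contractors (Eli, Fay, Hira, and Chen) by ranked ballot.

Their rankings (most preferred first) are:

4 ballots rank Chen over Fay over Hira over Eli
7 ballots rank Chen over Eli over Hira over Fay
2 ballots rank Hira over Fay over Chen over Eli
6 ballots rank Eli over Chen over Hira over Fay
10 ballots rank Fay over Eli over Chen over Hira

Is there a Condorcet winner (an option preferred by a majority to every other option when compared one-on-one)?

Head-to-head results (29 voters total):
Eli vs Fay: Fay wins 16–13.
Eli vs Hira: Eli wins 23–6.
Eli vs Chen: Eli wins 16–13.
Fay vs Hira: Hira wins 15–14.
Fay vs Chen: Chen wins 17–12.
Hira vs Chen: Chen wins 27–2.
No candidate beats all others: Eli beats Hira beats Fay beats Eli, a majority cycle.

No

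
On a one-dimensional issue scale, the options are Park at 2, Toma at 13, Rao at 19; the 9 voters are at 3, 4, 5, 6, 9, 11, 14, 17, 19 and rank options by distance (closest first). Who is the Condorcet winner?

With single-peaked preferences on a line, the Condorcet winner is the candidate closest to the median voter.
The median voter (position 9) is closest to Toma at 13.
Check: Toma vs Park — voters closer to Toma: 5 of 9.

Toma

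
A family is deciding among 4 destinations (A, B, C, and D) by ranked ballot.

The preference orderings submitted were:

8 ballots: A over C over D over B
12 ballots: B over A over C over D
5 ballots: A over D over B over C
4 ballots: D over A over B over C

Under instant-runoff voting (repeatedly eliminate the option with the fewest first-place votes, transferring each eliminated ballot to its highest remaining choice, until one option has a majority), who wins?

A

Round 1: A 13, B 12, D 4, C 0. C has the fewest and is eliminated.
Round 2: A 13, B 12, D 4. D has the fewest and is eliminated.
Round 3: A 17, B 12. A has a majority.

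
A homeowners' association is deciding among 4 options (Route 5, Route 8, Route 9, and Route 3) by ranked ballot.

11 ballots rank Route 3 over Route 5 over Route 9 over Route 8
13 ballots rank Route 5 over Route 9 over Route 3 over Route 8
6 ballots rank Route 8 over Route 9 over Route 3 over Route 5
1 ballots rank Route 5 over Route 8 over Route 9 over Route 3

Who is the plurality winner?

Route 5

First-place vote totals:
  Route 5: 14
  Route 8: 6
  Route 9: 0
  Route 3: 11
Route 5 has the most first-place votes.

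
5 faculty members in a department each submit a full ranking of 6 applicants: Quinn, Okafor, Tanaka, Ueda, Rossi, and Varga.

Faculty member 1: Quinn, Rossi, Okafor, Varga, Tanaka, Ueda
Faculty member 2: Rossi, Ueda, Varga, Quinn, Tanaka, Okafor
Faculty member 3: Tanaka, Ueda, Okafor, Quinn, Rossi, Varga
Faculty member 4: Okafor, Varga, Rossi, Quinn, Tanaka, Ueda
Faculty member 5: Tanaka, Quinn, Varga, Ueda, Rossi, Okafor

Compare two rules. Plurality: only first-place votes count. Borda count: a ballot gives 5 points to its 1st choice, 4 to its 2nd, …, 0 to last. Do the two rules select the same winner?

Plurality first-place counts: Quinn 1, Okafor 1, Tanaka 2, Ueda 0, Rossi 1, Varga 0 → Tanaka.
Borda totals: Quinn 15, Okafor 11, Tanaka 13, Ueda 10, Rossi 14, Varga 12 → Quinn.
The two rules disagree: plurality picks Tanaka, Borda picks Quinn.

No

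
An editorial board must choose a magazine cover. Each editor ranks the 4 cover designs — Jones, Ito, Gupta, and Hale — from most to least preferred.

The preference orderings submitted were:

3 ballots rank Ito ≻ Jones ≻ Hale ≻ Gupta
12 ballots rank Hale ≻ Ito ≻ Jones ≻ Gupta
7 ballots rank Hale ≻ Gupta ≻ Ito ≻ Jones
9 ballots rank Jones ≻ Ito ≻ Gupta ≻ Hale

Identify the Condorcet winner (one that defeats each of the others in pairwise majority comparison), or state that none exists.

Hale

Head-to-head results (31 voters total):
Jones vs Ito: Ito wins 22–9.
Jones vs Gupta: Jones wins 24–7.
Jones vs Hale: Hale wins 19–12.
Ito vs Gupta: Ito wins 24–7.
Ito vs Hale: Hale wins 19–12.
Gupta vs Hale: Hale wins 22–9.
Hale beats each rival — Jones (19–12), Ito (19–12), Gupta (22–9) — so Hale is the Condorcet winner.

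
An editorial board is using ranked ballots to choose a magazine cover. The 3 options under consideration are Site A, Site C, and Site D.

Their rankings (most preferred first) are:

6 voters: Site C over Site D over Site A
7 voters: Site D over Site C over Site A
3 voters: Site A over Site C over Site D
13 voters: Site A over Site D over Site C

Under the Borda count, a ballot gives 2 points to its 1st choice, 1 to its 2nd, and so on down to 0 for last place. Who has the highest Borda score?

Borda scores:
  Site A: 6·0 + 7·0 + 3·2 + 13·2 = 32
  Site C: 6·2 + 7·1 + 3·1 + 13·0 = 22
  Site D: 6·1 + 7·2 + 3·0 + 13·1 = 33
Site D has the highest total.

Site D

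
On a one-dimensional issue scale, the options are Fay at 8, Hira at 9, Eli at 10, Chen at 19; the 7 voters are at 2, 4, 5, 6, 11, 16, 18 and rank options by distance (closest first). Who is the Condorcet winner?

Fay

With single-peaked preferences on a line, the Condorcet winner is the candidate closest to the median voter.
The median voter (position 6) is closest to Fay at 8.
Check: Fay vs Chen — voters closer to Fay: 5 of 7.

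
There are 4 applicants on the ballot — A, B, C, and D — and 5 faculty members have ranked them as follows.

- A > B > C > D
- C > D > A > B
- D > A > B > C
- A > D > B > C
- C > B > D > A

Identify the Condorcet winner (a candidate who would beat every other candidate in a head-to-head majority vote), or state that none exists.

Head-to-head results (5 voters total):
A vs B: A wins 4–1.
A vs C: A wins 3–2.
A vs D: D wins 3–2.
B vs C: B wins 3–2.
B vs D: D wins 3–2.
C vs D: C wins 3–2.
No candidate beats all others: A beats C beats D beats A, a majority cycle.

None — there is no Condorcet winner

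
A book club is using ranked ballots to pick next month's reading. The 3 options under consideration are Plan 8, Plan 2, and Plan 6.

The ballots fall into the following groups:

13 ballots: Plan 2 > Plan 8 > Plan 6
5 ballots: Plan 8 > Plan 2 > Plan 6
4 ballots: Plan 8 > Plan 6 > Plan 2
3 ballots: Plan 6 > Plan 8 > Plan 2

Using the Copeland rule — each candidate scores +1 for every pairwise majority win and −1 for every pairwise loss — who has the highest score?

Plan 2

Pairwise results:
  Plan 8 vs Plan 2: Plan 2 wins 13–12.
  Plan 8 vs Plan 6: Plan 8 wins 22–3.
  Plan 2 vs Plan 6: Plan 2 wins 18–7.
Copeland scores (wins − losses):
  Plan 8: 1 − 1 = 0
  Plan 2: 2 − 0 = 2
  Plan 6: 0 − 2 = -2
Plan 2 has the best Copeland score.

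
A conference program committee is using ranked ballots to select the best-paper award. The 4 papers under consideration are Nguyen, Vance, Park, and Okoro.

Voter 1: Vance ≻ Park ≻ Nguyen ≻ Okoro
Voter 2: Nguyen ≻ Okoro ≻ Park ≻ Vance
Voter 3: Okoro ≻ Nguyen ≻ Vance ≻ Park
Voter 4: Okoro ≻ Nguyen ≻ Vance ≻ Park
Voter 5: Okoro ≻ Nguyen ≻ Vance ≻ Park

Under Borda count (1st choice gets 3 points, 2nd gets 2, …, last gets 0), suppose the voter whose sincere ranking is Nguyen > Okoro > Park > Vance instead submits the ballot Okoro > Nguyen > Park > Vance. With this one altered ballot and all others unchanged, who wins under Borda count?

Okoro

Borda totals with the altered ballot: Nguyen 9, Vance 6, Park 3, Okoro 12.
The winner is unchanged: still Okoro.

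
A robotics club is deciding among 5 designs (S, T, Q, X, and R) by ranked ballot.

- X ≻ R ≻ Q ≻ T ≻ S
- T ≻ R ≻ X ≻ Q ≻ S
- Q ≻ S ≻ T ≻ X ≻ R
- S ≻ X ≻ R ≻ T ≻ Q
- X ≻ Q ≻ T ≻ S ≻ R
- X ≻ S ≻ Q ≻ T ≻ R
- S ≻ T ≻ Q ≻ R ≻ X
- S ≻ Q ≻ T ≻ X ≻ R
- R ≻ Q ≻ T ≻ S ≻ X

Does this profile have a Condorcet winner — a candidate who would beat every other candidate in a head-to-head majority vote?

Head-to-head results (9 voters total):
S vs T: S wins 5–4.
S vs Q: Q wins 5–4.
S vs X: S wins 5–4.
S vs R: S wins 6–3.
T vs Q: Q wins 6–3.
T vs X: T wins 5–4.
T vs R: T wins 6–3.
Q vs X: X wins 5–4.
Q vs R: Q wins 5–4.
X vs R: X wins 6–3.
No candidate beats all others: S beats X beats Q beats S, a majority cycle.

No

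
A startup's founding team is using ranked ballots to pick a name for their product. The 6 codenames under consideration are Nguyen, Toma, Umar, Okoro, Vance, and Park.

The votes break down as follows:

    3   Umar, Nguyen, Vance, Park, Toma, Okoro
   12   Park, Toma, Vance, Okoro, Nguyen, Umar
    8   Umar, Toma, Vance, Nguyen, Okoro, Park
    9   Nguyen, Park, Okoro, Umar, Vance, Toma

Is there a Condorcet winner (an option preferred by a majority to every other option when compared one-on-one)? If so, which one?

None — there is no Condorcet winner

Head-to-head results (32 voters total):
Nguyen vs Toma: Toma wins 20–12.
Nguyen vs Umar: Nguyen wins 21–11.
Nguyen vs Okoro: Nguyen wins 20–12.
Nguyen vs Vance: Vance wins 20–12.
Nguyen vs Park: Nguyen wins 20–12.
Toma vs Umar: Umar wins 20–12.
Toma vs Okoro: Toma wins 23–9.
Toma vs Vance: Toma wins 20–12.
Toma vs Park: Park wins 24–8.
Umar vs Okoro: Okoro wins 21–11.
Umar vs Vance: Umar wins 20–12.
Umar vs Park: Park wins 21–11.
Okoro vs Vance: Vance wins 23–9.
Okoro vs Park: Park wins 24–8.
Vance vs Park: Park wins 21–11.
No candidate beats all others: Nguyen beats Umar beats Toma beats Nguyen, a majority cycle.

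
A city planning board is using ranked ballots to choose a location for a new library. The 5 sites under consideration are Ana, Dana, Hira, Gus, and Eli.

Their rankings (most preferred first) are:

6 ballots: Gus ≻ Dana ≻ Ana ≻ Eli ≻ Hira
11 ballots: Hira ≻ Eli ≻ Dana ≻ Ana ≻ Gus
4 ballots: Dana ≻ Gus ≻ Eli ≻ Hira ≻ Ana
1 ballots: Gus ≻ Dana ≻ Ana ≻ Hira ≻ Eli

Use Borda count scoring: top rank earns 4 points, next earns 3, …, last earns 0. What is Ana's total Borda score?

25

Borda scores:
  Ana: 6·2 + 11·1 + 4·0 + 2 = 25
  Dana: 6·3 + 11·2 + 4·4 + 3 = 59
  Hira: 6·0 + 11·4 + 4·1 + 1 = 49
  Gus: 6·4 + 11·0 + 4·3 + 4 = 40
  Eli: 6·1 + 11·3 + 4·2 + 0 = 47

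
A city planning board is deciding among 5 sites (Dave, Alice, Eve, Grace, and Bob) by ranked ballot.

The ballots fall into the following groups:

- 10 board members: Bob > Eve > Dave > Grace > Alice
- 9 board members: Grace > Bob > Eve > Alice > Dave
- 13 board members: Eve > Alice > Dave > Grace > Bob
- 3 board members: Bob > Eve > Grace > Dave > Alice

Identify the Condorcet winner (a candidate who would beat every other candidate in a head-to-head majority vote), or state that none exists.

There is no Condorcet winner

Head-to-head results (35 voters total):
Dave vs Alice: Alice wins 22–13.
Dave vs Eve: Eve wins 35–0.
Dave vs Grace: Dave wins 23–12.
Dave vs Bob: Bob wins 22–13.
Alice vs Eve: Eve wins 35–0.
Alice vs Grace: Grace wins 22–13.
Alice vs Bob: Bob wins 22–13.
Eve vs Grace: Eve wins 26–9.
Eve vs Bob: Bob wins 22–13.
Grace vs Bob: Grace wins 22–13.
No candidate beats all others: Dave beats Grace beats Alice beats Dave, a majority cycle.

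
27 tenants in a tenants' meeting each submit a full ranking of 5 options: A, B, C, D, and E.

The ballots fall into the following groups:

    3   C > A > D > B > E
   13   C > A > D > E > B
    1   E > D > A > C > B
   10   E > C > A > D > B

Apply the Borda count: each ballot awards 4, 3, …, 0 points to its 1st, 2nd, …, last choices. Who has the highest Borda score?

C

Borda scores:
  A: 3·3 + 13·3 + 2 + 10·2 = 70
  B: 3·1 + 13·0 + 0 + 10·0 = 3
  C: 3·4 + 13·4 + 1 + 10·3 = 95
  D: 3·2 + 13·2 + 3 + 10·1 = 45
  E: 3·0 + 13·1 + 4 + 10·4 = 57
C has the highest total.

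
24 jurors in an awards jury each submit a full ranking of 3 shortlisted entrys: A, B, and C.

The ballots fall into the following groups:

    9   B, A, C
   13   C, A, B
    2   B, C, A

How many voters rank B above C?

Ballots ranking B above C: 9+2 = 11.
Ballots ranking C above B: 13.
So 11 of 24 voters prefer B to C.

11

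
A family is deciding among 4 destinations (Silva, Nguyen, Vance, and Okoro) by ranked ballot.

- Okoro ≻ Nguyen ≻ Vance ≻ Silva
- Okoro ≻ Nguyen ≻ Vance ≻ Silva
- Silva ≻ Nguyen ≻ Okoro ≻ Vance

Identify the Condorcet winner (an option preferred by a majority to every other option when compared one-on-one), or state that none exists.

Head-to-head results (3 voters total):
Silva vs Nguyen: Nguyen wins 2–1.
Silva vs Vance: Vance wins 2–1.
Silva vs Okoro: Okoro wins 2–1.
Nguyen vs Vance: Nguyen wins 3–0.
Nguyen vs Okoro: Okoro wins 2–1.
Vance vs Okoro: Okoro wins 3–0.
Okoro beats each rival — Silva (2–1), Nguyen (2–1), Vance (3–0) — so Okoro is the Condorcet winner.

Okoro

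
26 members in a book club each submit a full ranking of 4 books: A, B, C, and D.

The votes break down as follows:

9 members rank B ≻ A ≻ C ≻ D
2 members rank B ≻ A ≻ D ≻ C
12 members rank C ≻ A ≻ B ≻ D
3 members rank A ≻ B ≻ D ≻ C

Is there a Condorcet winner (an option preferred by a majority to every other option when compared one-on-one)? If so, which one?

Head-to-head results (26 voters total):
A vs B: A wins 15–11.
A vs C: A wins 14–12.
A vs D: A wins 26–0.
B vs C: B wins 14–12.
B vs D: B wins 26–0.
C vs D: C wins 21–5.
A beats each rival — B (15–11), C (14–12), D (26–0) — so A is the Condorcet winner.

A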